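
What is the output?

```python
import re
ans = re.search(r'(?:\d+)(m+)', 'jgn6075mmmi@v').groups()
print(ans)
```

('mmm',)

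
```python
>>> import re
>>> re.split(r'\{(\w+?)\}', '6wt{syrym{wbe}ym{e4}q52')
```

Matches to split on: at [9:14] → '{wbe}'; at [16:20] → '{e4}'.
The group in the pattern means `split` returns the separators' captures alongside the pieces.

['6wt{syrym', 'wbe', 'ym', 'e4', 'q52']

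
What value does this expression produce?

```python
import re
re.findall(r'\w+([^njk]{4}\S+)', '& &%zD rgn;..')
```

Pattern: one or more of a word character; then exactly 4 of any character except [njk], then one or more of a non-whitespace character (captured).
Walking the string: at [4:13] match 'zD rgn;..', group 1 = 'D rgn;..'.
`findall` collects group 1 from the one match (1 total).

['D rgn;..']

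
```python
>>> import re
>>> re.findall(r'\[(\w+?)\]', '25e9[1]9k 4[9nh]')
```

Walking the string: at [4:7] match '[1]', group 1 = '1'; at [11:16] match '[9nh]', group 1 = '9nh'.
`findall` collects group 1 from each match (2 total).

['1', '9nh']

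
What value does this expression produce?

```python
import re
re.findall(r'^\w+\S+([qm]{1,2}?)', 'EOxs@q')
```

Pattern: anchored at the start of the string; then one or more of a word character, then one or more of a non-whitespace character; then 1 to 2 of one of [qm] (lazy) (captured).
Scanning left to right: at [0:6] match 'EOxs@q', group 1 = 'q'.
Because there's exactly one group, `findall` drops the full match and keeps group 1 from the one hit.

['q']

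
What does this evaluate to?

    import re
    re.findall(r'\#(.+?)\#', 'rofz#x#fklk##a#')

Matches: at [4:7] match '#x#', group 1 = 'x'; at [11:15] match '##a#', group 1 = '#a'.
With a single group, `findall` returns only what that group captured — 2 items.

['x', '#a']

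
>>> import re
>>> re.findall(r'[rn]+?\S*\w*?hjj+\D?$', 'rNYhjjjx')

This matches one or more of one of [rn] (lazy), then zero or more of a non-whitespace character, then zero or more of a word character (lazy); then the literal 'hj', then one or more of the literal 'j', then optionally a non-digit; then anchored at the end.
Scanning left to right: at [0:8] → 'rNYhjjjx'.
`findall` yields the raw match text (1 of them) because the pattern has no groups.

['rNYhjjjx']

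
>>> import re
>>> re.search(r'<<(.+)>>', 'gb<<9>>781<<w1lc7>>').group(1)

The match spans [2:19] → '<<9>>781<<w1lc7>>'.
Captured: group 1 = '9>>781<<w1lc7'.

'9>>781<<w1lc7'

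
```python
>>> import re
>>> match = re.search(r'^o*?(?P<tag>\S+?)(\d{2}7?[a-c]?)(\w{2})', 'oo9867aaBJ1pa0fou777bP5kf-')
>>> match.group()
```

'oo9867'

This matches anchored at the start of the string; then zero or more of a literal 'o' (lazy); then one or more of a non-whitespace character (lazy) (captured as 'tag'); then exactly 2 of a digit, then optionally a literal '7', then optionally a character in [a-c] (captured); then exactly 2 of a word character (captured).
Lazy quantifiers expand one character at a time until the remainder of the pattern can match.
`search` walks the string left to right and returns the first match it finds.
The match spans [0:6] → 'oo9867'.
Captured: group 1 = 'oo', group 2 = '98', group 3 = '67'.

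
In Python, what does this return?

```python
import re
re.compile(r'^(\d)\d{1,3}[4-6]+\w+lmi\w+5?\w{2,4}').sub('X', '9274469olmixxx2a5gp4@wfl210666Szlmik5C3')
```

'X@wfl210666Szlmik5C3'

The pattern matches anchored at the start of the string; then a digit (captured); then 1 to 3 of a digit, then one or more of a character in [4-6]; then one or more of a word character; then the literal 'lmi', then one or more of a word character; then optionally a literal '5', then 2 to 4 of a word character.
Each match is replaced by 'X'.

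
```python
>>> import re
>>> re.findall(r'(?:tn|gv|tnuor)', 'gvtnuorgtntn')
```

Alternation isn't longest-match — the leftmost alternative that fits at this position is chosen.
With no groups in the pattern, `findall` gives back each whole match — 4 here.

['gv', 'tn', 'tn', 'tn']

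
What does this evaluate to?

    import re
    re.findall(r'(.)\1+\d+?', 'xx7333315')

['x', '3']

After group 1 captures some text, `\1` only succeeds where that same text appears again.
With a single group, `findall` returns only what that group captured — 2 items.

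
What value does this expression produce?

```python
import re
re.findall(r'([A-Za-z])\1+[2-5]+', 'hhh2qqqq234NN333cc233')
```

['h', 'q', 'N', 'c']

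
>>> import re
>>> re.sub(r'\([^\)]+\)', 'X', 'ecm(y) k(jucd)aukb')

'ecmX kXaukb'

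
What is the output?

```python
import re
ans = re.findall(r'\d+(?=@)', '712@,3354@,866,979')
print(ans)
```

['712', '3354']

Because the assertion is zero-width, the text it checks is not consumed and won't appear in the result.
Matches: at [0:3] → '712'; at [5:9] → '3354'.
No capturing groups, so `findall` returns the 2 full match strings.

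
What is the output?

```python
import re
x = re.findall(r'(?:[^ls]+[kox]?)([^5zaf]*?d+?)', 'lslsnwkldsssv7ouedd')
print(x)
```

['ld', 'd']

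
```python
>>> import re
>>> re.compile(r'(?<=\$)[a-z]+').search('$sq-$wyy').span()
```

(1, 3)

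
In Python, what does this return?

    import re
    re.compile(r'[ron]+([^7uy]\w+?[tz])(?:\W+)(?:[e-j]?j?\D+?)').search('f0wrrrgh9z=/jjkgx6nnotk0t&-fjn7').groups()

('gh9z',)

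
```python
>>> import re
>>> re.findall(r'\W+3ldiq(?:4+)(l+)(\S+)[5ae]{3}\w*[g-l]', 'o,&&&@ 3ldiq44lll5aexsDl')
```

[('ll', 'l')]

This matches one or more of a non-word character; then the literal '3ld', then the literal 'iq'; then one or more of a literal '4' (non-capturing group); then one or more of a literal 'l' (captured); then one or more of a non-whitespace character (captured); then exactly 3 of one of [5ae], then zero or more of a word character, then a character in [g-l].
Matches: at [1:24] match ',&&&@ 3ldiq44lll5aexsDl', groups = ('ll', 'l').
2 groups means the one result is a tuple of 2 captured strings — 1 here.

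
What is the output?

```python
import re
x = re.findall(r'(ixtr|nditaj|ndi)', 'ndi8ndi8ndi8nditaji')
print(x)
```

Branches in `(...|...)` are attempted left-to-right; the first branch that allows the whole pattern to succeed is taken.
With a single group, `findall` returns only what that group captured — 4 items.

['ndi', 'ndi', 'ndi', 'nditaj']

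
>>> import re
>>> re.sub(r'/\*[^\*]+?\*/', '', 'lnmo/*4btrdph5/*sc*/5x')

'lnmo/*4btrdph55x'

Matches: at [14:20] → '/*sc*/'.
Each match is replaced by ''.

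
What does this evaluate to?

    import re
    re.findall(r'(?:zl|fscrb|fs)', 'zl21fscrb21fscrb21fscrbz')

['zl', 'fscrb', 'fscrb', 'fscrb']

Alternation tries branches left to right and keeps the first one that lets the overall match succeed at that position.
Walking the string: at [0:2] → 'zl'; at [4:9] → 'fscrb'; at [11:16] → 'fscrb'; at [18:23] → 'fscrb'.
No capturing groups, so `findall` returns the 4 full match strings.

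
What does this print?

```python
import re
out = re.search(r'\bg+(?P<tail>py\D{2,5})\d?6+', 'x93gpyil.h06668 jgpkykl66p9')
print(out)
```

None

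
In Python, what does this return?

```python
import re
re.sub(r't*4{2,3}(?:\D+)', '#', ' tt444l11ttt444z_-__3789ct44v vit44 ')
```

' #11#3789c##'

Pattern: zero or more of the literal 't', then 2 to 3 of a literal '4'; then one or more of a non-digit (non-capturing group).
Matches: at [1:7] → 'tt444l'; at [9:20] → 'ttt444z_-__'; at [25:33] → 't44v vit'; at [33:36] → '44 '.
`sub` substitutes '#' at each match site.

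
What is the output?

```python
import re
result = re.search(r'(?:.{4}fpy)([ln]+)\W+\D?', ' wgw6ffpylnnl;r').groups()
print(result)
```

The pattern matches exactly 4 of any character, then the literal 'fpy' (non-capturing group); then one or more of one of [ln] (captured); then one or more of a non-word character, then optionally a non-digit.
`search` walks the string left to right and returns the first match it finds.
The match spans [2:15] → 'gw6ffpylnnl;r'.
Captured: group 1 = 'lnnl'.

('lnnl',)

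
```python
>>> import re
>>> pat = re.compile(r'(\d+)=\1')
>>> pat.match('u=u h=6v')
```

`\1` has to match the exact text group 1 already captured.
`match` is anchored at position 0; if the pattern doesn't fit there, it returns None.
Here the string doesn't start with a match, so the call returns None.

None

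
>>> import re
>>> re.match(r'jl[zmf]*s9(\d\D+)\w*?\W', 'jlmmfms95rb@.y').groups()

('5rb@',)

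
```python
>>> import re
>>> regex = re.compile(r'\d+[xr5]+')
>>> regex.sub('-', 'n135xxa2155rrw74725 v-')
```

'n-a-w- v-'

This matches one or more of a digit; then one or more of one of [xr5].
Matches: at [1:6] → '135xx'; at [7:13] → '2155rr'; at [14:19] → '74725'.
Every occurrence is swapped for '-'.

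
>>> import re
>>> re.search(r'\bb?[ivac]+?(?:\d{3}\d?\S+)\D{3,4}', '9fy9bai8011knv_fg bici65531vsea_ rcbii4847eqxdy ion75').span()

(18, 36)

Pattern: a word boundary (`\b`, zero-width); then optionally a literal 'b', then one or more of one of [ivac] (lazy); then exactly 3 of a digit, then optionally a digit, then one or more of a non-whitespace character (non-capturing group); then 3 to 4 of a non-digit.
Unlike `match`, `search` isn't anchored — it looks for the pattern anywhere in the string.
The match spans [18:36] → 'bici65531vsea_ rcb'.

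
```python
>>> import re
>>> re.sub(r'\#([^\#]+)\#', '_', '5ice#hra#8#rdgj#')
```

'5ice_8_'

Each match is replaced by '_'.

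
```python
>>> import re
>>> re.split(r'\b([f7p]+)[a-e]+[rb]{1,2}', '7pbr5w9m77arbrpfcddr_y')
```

This matches a word boundary (`\b`, zero-width); then one or more of one of [f7p] (captured); then one or more of a character in [a-e], then 1 to 2 of one of [rb].
With a capturing group present, the delimiter's captured portion is kept in the result list.

['', '7p', '5w9m77arbrpfcddr_y']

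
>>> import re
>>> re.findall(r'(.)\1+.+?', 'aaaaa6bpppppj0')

The backreference `\1` re-matches whatever the first group consumed, character for character.
Scanning left to right: at [0:6] match 'aaaaa6', group 1 = 'a'; at [7:13] match 'pppppj', group 1 = 'p'.
Because there's exactly one group, `findall` drops the full match and keeps group 1 from each hit.

['a', 'p']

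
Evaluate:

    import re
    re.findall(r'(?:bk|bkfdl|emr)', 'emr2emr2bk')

['emr', 'emr', 'bk']

Walking the string: at [0:3] → 'emr'; at [4:7] → 'emr'; at [8:10] → 'bk'.
Since nothing is captured, `findall` lists the 3 matched substrings directly.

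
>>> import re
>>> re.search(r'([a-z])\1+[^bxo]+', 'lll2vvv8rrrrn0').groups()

('l',)

The match spans [0:14] → 'lll2vvv8rrrrn0'.
Captured: group 1 = 'l'.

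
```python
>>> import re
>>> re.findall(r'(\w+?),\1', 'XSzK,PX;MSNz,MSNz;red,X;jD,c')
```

`\1` is not a pattern — it's the concrete string captured by group 1, re-applied verbatim.
`findall` collects group 1 from the one match (1 total).

['MSNz']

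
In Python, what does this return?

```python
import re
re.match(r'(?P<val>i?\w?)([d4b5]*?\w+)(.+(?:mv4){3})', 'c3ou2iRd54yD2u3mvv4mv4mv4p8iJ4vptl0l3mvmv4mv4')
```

This matches optionally a literal 'i', then optionally a word character (captured as 'val'); then zero or more of one of [d4b5] (lazy), then one or more of a word character (captured); then one or more of any character, then the literal 'mv4' repeated 3 times (captured).
With `match`, the pattern is implicitly anchored at the beginning.
Here the string doesn't start with a match, so the call returns None.

None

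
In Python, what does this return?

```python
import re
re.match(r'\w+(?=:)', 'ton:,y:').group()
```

The positive lookaround only admits positions where the adjacent text matches; those characters stay outside the span.
`re.match` only tries the pattern at the start of the string.
The match spans [0:3] → 'ton'.

'ton'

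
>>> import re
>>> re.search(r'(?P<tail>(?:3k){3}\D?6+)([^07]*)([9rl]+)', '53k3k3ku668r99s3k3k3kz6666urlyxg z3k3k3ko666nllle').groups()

The match spans [1:48] → '3k3k3ku668r99s3k3k3kz6666urlyxg z3k3k3ko666nlll'.
Captured: group 1 = '3k3k3ku66', group 2 = '8r99s3k3k3kz6666urlyxg z3k3k3ko666nll', group 3 = 'l'.

('3k3k3ku66', '8r99s3k3k3kz6666urlyxg z3k3k3ko666nll', 'l')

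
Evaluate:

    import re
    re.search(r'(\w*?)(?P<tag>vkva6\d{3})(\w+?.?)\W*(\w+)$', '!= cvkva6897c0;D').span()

(3, 16)

The match spans [3:16] → 'cvkva6897c0;D'.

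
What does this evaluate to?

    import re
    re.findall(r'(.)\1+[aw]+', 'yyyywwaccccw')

After group 1 captures some text, `\1` only succeeds where that same text appears again.
Walking the string: at [0:7] match 'yyyywwa', group 1 = 'y'; at [7:12] match 'ccccw', group 1 = 'c'.
Because there's exactly one group, `findall` drops the full match and keeps group 1 from each hit.

['y', 'c']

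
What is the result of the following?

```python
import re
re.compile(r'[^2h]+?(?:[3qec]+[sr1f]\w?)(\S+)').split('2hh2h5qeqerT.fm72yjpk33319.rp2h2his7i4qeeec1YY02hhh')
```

['2hh2h', '.fm72yjpk33319.rp2h2his7i4qeeec1YY02hhh', '']

The pattern matches one or more of any character except [2h] (lazy); then one or more of one of [3qec], then one of [sr1f], then optionally a word character (non-capturing group); then one or more of a non-whitespace character (captured).
Matches to split on: at [5:51] → '5qeqerT.fm72yjpk33319.rp2h2his7i4qeeec1YY02hhh'.
`re.split` interleaves the captured-group text with the surrounding fragments.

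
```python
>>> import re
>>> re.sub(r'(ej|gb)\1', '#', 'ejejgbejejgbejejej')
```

The backreference `\1` re-matches whatever the first group consumed, character for character.
Matches: at [0:4] → 'ejej'; at [6:10] → 'ejej'; at [12:16] → 'ejej'.
Each match is replaced by '#'.

'#gb#gb#ej'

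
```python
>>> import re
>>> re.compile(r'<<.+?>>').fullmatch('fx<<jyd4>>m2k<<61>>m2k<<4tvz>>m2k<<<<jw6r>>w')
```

For `fullmatch`, every character of the input must be accounted for by the pattern.
Here the pattern can't cover the whole string, so the call returns None.

None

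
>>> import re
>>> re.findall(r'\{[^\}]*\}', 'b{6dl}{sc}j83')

['{6dl}', '{sc}']

Since nothing is captured, `findall` lists the 2 matched substrings directly.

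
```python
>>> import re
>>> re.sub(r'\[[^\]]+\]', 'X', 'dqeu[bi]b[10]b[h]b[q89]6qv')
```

'dqeuXbXbXbX6qv'

`sub` substitutes 'X' at each match site.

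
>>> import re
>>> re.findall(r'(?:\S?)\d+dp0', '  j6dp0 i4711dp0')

With no groups in the pattern, `findall` gives back each whole match — 2 here.

['j6dp0', 'i4711dp0']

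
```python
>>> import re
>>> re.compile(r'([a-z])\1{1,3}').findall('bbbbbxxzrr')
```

['b', 'x', 'r']

`\1` has to match the exact text group 1 already captured.
Scanning left to right: at [0:4] match 'bbbb', group 1 = 'b'; at [5:7] match 'xx', group 1 = 'x'; at [8:10] match 'rr', group 1 = 'r'.
Because there's exactly one group, `findall` drops the full match and keeps group 1 from each hit.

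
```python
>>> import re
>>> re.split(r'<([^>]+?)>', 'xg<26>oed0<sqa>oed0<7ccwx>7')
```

The group in the pattern means `split` returns the separators' captures alongside the pieces.

['xg', '26', 'oed0', 'sqa', 'oed0', '7ccwx', '7']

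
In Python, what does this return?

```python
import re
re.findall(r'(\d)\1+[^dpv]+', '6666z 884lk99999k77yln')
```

['6']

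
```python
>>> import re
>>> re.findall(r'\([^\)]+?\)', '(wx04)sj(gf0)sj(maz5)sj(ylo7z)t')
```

['(wx04)', '(gf0)', '(maz5)', '(ylo7z)']

No capturing groups, so `findall` returns the 4 full match strings.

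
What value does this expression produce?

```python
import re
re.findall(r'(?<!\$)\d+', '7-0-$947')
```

A negative assertion filters positions out without eating any characters.
Matches: at [0:1] → '7'; at [2:3] → '0'; at [6:8] → '47'.
`findall` yields the raw match text (3 of them) because the pattern has no groups.

['7', '0', '47']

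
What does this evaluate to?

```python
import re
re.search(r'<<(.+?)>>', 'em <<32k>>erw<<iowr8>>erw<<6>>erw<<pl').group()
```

'<<32k>>'

Because the quantifier is non-greedy, it stops expanding at the earliest point where the rest of the pattern can succeed.
Unlike `match`, `search` isn't anchored — it looks for the pattern anywhere in the string.
The match spans [3:10] → '<<32k>>'.
Captured: group 1 = '32k'.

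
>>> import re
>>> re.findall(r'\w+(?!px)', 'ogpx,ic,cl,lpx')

['ogpx', 'ic', 'cl', 'lpx']

The negative lookahead/lookbehind blocks any match where the forbidden context is present.
Scanning left to right: at [0:4] → 'ogpx'; at [5:7] → 'ic'; at [8:10] → 'cl'; at [11:14] → 'lpx'.
Since nothing is captured, `findall` lists the 4 matched substrings directly.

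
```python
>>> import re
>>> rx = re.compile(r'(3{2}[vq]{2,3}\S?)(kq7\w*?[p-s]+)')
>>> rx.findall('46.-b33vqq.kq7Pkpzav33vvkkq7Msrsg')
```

This matches exactly 2 of a literal '3', then 2 to 3 of one of [vq], then optionally a non-whitespace character (captured); then the literal 'kq7', then zero or more of a word character (lazy), then one or more of a character in [p-s] (captured).
Matches: at [5:17] match '33vqq.kq7Pkp', groups = ('33vqq.', 'kq7Pkp'); at [20:32] match '33vvkkq7Msrs', groups = ('33vvk', 'kq7Msrs').
With 2 capturing groups, `findall` returns a 2-tuple per match.

[('33vqq.', 'kq7Pkp'), ('33vvk', 'kq7Msrs')]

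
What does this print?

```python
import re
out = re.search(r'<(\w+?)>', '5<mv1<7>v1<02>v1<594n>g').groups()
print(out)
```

('7',)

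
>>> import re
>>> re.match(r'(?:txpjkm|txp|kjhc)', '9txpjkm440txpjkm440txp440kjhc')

None

With `match`, the pattern is implicitly anchored at the beginning.
Here the string doesn't start with a match, so the call returns None.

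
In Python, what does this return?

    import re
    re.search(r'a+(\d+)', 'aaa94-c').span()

This matches one or more of a literal 'a'; then one or more of a digit (captured).
`search` walks the string left to right and returns the first match it finds.
The match spans [0:5] → 'aaa94'.
Captured: group 1 = '94'.

(0, 5)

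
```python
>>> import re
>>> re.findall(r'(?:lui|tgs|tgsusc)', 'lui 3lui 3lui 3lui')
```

['lui', 'lui', 'lui', 'lui']

`findall` yields the raw match text (4 of them) because the pattern has no groups.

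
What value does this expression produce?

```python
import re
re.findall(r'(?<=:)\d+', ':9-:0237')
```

['9', '0237']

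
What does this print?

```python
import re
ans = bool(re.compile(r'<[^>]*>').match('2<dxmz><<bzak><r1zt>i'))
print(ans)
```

False

`match` is anchored at position 0; if the pattern doesn't fit there, it returns None.
Here the string doesn't start with a match, so the call returns None, and `bool(None)` is False.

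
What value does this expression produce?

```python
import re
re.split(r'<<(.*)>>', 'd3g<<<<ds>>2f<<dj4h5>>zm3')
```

`re.split` interleaves the captured-group text with the surrounding fragments.

['d3g', '<<ds>>2f<<dj4h5', 'zm3']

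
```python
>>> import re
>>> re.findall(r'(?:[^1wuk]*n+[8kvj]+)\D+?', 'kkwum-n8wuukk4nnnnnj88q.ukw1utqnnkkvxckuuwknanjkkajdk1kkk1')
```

['m-n8w', '4nnnnnj88q', 'tqnnkkvx', 'nanjkka']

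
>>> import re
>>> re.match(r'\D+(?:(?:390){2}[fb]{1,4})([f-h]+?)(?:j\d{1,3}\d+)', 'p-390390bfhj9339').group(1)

'h'

The match spans [0:16] → 'p-390390bfhj9339'.
Captured: group 1 = 'h'.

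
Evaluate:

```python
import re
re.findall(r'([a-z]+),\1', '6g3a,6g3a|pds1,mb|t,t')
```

['t']

`\1` is not a pattern — it's the concrete string captured by group 1, re-applied verbatim.
Matches: at [18:21] match 't,t', group 1 = 't'.
`findall` collects group 1 from the one match (1 total).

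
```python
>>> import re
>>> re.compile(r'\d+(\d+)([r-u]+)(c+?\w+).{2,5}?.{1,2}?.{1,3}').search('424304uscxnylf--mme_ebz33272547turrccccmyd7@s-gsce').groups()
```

('4', 'us', 'cxnylf')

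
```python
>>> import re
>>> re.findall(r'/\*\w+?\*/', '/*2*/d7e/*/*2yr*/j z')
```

`findall` yields the raw match text (2 of them) because the pattern has no groups.

['/*2*/', '/*2yr*/']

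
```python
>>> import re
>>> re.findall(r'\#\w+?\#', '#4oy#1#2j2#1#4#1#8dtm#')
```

Walking the string: at [0:5] → '#4oy#'; at [6:11] → '#2j2#'; at [12:15] → '#4#'; at [16:22] → '#8dtm#'.
No capturing groups, so `findall` returns the 4 full match strings.

['#4oy#', '#2j2#', '#4#', '#8dtm#']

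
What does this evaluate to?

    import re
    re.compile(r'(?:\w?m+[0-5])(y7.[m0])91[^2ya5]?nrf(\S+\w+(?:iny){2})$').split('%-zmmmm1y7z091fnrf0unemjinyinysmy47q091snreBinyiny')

This matches optionally a word character, then one or more of a literal 'm', then a character in [0-5] (non-capturing group); then the literal 'y7', then any character, then one of [m0] (captured); then the literal '91', then optionally any character except [2ya5], then the literal 'nrf'; then one or more of a non-whitespace character, then one or more of a word character, then the literal 'iny' repeated 2 times (captured); then anchored at the end.
The group in the pattern means `split` returns the separators' captures alongside the pieces.

['%-', 'y7z0', '0unemjinyinysmy47q091snreBinyiny', '']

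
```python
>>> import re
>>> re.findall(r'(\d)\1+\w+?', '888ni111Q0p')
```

['8', '1']

`\1` is not a pattern — it's the concrete string captured by group 1, re-applied verbatim.
Matches: at [0:4] match '888n', group 1 = '8'; at [5:9] match '111Q', group 1 = '1'.
One capturing group, so `findall` returns just the captured substring from each match — 2 in all.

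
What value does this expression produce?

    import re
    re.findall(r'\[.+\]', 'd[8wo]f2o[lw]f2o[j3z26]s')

`findall` yields the raw match text (1 of them) because the pattern has no groups.

['[8wo]f2o[lw]f2o[j3z26]']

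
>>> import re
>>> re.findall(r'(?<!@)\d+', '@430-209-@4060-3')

The negative lookahead/lookbehind blocks any match where the forbidden context is present.
No capturing groups, so `findall` returns the 4 full match strings.

['30', '209', '060', '3']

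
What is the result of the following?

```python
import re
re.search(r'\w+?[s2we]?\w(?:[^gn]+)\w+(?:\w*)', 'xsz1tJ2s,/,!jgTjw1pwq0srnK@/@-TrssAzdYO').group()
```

The pattern matches one or more of a word character (lazy), then optionally one of [s2we], then a word character; then one or more of any character except [gn] (non-capturing group); then one or more of a word character; then zero or more of a word character (non-capturing group).
`search` walks the string left to right and returns the first match it finds.
The match spans [0:26] → 'xsz1tJ2s,/,!jgTjw1pwq0srnK'.

'xsz1tJ2s,/,!jgTjw1pwq0srnK'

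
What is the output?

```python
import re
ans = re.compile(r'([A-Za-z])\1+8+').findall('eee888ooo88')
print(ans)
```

`\1` is not a pattern — it's the concrete string captured by group 1, re-applied verbatim.
Because there's exactly one group, `findall` drops the full match and keeps group 1 from each hit.

['e', 'o']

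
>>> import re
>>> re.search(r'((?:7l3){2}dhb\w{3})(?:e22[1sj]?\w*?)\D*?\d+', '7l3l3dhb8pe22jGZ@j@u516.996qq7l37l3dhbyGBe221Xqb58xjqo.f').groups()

('7l37l3dhbyGB',)

Pattern: the literal '7l3' repeated 2 times, then the literal 'dhb', then exactly 3 of a word character (captured); then the literal 'e22', then optionally one of [1sj], then zero or more of a word character (lazy) (non-capturing group); then zero or more of a non-digit (lazy), then one or more of a digit.
Unlike `match`, `search` isn't anchored — it looks for the pattern anywhere in the string.
The match spans [29:50] → '7l37l3dhbyGBe221Xqb58'.
Captured: group 1 = '7l37l3dhbyGB'.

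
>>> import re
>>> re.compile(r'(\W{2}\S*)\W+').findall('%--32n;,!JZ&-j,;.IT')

The pattern matches exactly 2 of a non-word character, then zero or more of a non-whitespace character (captured); then one or more of a non-word character.
One capturing group, so `findall` returns just the captured substring from the one match — 1 in all.

['%--32n;,!JZ&-j,;']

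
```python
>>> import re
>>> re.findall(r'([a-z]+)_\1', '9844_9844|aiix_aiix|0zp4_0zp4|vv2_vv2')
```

['aiix']

A backreference is literal: `\1` must see the identical characters the first group matched.
Walking the string: at [10:19] match 'aiix_aiix', group 1 = 'aiix'.
Because there's exactly one group, `findall` drops the full match and keeps group 1 from the one hit.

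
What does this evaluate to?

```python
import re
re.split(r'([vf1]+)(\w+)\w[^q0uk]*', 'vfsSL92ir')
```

['', 'vf', 'sSL92i', '']

The pattern matches one or more of one of [vf1] (captured); then one or more of a word character (captured); then a word character, then zero or more of any character except [q0uk].
The group in the pattern means `split` returns the separators' captures alongside the pieces.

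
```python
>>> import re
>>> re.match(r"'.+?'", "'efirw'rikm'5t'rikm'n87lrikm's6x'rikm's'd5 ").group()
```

A `+?`/`*?`/`{m,n}?` starts at its minimum and grows only as far as needed for what follows to match.
With `match`, the pattern is implicitly anchored at the beginning.
The match spans [0:7] → "'efirw'".

"'efirw'"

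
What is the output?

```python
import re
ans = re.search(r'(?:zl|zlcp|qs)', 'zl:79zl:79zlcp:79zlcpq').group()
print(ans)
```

zl

The match spans [0:2] → 'zl'.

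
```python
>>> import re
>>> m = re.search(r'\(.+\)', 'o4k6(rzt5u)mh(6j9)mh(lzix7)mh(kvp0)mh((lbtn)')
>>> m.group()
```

Unlike `match`, `search` isn't anchored — it looks for the pattern anywhere in the string.
The match spans [4:44] → '(rzt5u)mh(6j9)mh(lzix7)mh(kvp0)mh((lbtn)'.

'(rzt5u)mh(6j9)mh(lzix7)mh(kvp0)mh((lbtn)'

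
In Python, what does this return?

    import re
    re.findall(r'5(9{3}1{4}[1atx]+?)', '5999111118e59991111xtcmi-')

A `+?`/`*?`/`{m,n}?` starts at its minimum and grows only as far as needed for what follows to match.
Because there's exactly one group, `findall` drops the full match and keeps group 1 from each hit.

['99911111', '9991111x']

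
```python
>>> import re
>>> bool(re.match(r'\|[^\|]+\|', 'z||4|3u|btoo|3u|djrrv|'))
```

`re.match` won't scan ahead — the pattern has to work from the very first character.
Here position 0 doesn't satisfy it, so the call returns None, and `bool(None)` is False.

False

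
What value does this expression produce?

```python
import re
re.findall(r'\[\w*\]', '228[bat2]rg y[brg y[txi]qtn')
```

No capturing groups, so `findall` returns the 2 full match strings.

['[bat2]', '[txi]']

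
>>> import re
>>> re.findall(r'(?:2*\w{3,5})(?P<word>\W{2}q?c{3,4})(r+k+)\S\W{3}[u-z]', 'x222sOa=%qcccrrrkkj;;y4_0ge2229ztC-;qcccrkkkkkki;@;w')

[('-;qccc', 'rkkkkkk')]

2 groups means the one result is a tuple of 2 captured strings — 1 here.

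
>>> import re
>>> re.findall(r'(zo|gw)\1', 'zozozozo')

['zo', 'zo']

`\1` is not a pattern — it's the concrete string captured by group 1, re-applied verbatim.
`findall` collects group 1 from each match (2 total).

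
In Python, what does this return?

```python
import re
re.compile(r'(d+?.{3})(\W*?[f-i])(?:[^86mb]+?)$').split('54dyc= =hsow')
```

The pattern matches one or more of the literal 'd' (lazy), then exactly 3 of any character (captured); then zero or more of a non-word character (lazy), then a character in [f-i] (captured); then one or more of any character except [86mb] (lazy) (non-capturing group); then anchored at the end.
Matches to split on: at [2:12] → 'dyc= =hsow'.
With a capturing group present, the delimiter's captured portion is kept in the result list.

['54', 'dyc=', ' =h', '']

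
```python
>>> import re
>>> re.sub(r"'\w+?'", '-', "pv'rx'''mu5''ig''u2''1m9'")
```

Matches: at [2:6] → "'rx'"; at [7:12] → "'mu5'"; at [12:16] → "'ig'"; at [16:20] → "'u2'"; at [20:25] → "'1m9'".
`sub` substitutes '-' at each match site.

"pv-'----"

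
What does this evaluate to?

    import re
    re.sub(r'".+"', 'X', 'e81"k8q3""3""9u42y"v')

Matches: at [3:19] → '"k8q3""3""9u42y"'.
`sub` substitutes 'X' at each match site.

'e81Xv'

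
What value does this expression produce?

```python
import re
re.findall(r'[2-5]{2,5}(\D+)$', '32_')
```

['_']

The pattern matches 2 to 5 of a character in [2-5]; then one or more of a non-digit (captured); then anchored at the end.
Scanning left to right: at [0:3] match '32_', group 1 = '_'.
One capturing group, so `findall` returns just the captured substring from the one match — 1 in all.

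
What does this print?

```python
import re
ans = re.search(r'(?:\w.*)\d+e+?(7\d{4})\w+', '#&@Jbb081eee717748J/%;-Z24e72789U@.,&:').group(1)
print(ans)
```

The match spans [3:33] → 'Jbb081eee717748J/%;-Z24e72789U'.
Captured: group 1 = '72789'.

72789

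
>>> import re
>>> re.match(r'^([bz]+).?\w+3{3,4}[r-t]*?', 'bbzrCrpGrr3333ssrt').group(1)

This matches anchored at the start of the string; then one or more of one of [bz] (captured); then optionally any character; then one or more of a word character, then 3 to 4 of a literal '3', then zero or more of a character in [r-t] (lazy).
A `+?`/`*?`/`{m,n}?` starts at its minimum and grows only as far as needed for what follows to match.
With `match`, the pattern is implicitly anchored at the beginning.
The match spans [0:14] → 'bbzrCrpGrr3333'.
Captured: group 1 = 'bbz'.

'bbz'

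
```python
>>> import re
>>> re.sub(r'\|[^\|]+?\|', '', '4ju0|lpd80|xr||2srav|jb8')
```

'4ju0xr|jb8'

Matches: at [4:11] → '|lpd80|'; at [14:21] → '|2srav|'.
Each match is replaced by ''.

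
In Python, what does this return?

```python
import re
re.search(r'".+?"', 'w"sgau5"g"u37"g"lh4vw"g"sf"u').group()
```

'"sgau5"'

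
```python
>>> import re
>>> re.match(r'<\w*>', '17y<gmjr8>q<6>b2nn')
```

None

With `match`, the pattern is implicitly anchored at the beginning.
Here the pattern fails at index 0, so the call returns None.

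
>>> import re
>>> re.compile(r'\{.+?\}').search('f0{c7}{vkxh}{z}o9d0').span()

`re.search` tries every starting position until one works.
The match spans [2:6] → '{c7}'.

(2, 6)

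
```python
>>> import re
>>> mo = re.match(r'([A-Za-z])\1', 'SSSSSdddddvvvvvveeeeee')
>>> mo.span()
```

(0, 2)

`re.match` won't scan ahead — the pattern has to work from the very first character.
The match spans [0:2] → 'SS'.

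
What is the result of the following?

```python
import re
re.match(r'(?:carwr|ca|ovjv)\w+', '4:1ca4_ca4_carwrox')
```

None

`re.match` won't scan ahead — the pattern has to work from the very first character.
Here the string doesn't start with a match, so the call returns None.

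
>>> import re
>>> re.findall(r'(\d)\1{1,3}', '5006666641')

The backreference `\1` re-matches whatever the first group consumed, character for character.
With a single group, `findall` returns only what that group captured — 2 items.

['0', '6']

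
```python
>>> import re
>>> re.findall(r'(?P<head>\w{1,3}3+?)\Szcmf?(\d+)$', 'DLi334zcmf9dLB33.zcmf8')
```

Pattern: 1 to 3 of a word character, then one or more of a literal '3' (lazy) (captured as 'head'); then a non-whitespace character, then the literal 'zcm', then optionally the literal 'f'; then one or more of a digit (captured); then anchored at the end.
Scanning left to right: at [11:22] match 'dLB33.zcmf8', groups = ('dLB33', '8').
`findall` packs the 2 group values into a tuple for every match.

[('dLB33', '8')]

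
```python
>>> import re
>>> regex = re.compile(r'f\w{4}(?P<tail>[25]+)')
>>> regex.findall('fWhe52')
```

This matches the literal 'f', then exactly 4 of a word character; then one or more of one of [25] (captured as 'tail').
With a single group, `findall` returns only what that group captured — 1 item.

['2']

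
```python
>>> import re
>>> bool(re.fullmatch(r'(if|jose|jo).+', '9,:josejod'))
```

False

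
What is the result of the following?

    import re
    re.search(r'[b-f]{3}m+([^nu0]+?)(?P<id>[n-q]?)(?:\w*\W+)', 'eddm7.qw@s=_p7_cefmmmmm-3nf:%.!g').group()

A non-greedy quantifier consumes as few characters as it can — just enough that the remainder of the pattern still matches from where it stops; whatever follows it matches normally.
The match spans [0:6] → 'eddm7.'.

'eddm7.'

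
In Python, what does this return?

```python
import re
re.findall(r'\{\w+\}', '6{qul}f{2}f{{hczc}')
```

Matches: at [1:6] → '{qul}'; at [7:10] → '{2}'; at [12:18] → '{hczc}'.
`findall` yields the raw match text (3 of them) because the pattern has no groups.

['{qul}', '{2}', '{hczc}']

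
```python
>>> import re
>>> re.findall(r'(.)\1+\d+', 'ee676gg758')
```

A backreference is literal: `\1` must see the identical characters the first group matched.
Walking the string: at [0:5] match 'ee676', group 1 = 'e'; at [5:10] match 'gg758', group 1 = 'g'.
With a single group, `findall` returns only what that group captured — 2 items.

['e', 'g']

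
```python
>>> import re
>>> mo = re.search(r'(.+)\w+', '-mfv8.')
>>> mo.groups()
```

The match spans [0:5] → '-mfv8'.
Captured: group 1 = '-mfv'.

('-mfv',)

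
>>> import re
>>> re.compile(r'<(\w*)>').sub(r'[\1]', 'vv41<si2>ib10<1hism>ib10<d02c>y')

'vv41[si2]ib10[1hism]ib10[d02c]y'

Matches: at [4:9] → '<si2>'; at [13:20] → '<1hism>'; at [24:30] → '<d02c>'.
The replacement refers to a captured group, so each match is rewritten using its own captured text.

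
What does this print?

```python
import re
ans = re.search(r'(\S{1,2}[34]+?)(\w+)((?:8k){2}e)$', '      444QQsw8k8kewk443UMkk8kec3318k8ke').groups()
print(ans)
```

('444', 'QQsw8k8kewk443UMkk8kec331', '8k8ke')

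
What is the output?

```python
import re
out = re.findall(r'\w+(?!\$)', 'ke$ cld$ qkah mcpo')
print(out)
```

A negative assertion filters positions out without eating any characters.
Scanning left to right: at [0:1] → 'k'; at [4:6] → 'cl'; at [9:13] → 'qkah'; at [14:18] → 'mcpo'.
No capturing groups, so `findall` returns the 4 full match strings.

['k', 'cl', 'qkah', 'mcpo']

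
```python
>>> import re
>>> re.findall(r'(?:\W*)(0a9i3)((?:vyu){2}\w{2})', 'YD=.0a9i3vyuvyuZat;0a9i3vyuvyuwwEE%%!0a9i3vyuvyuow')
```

[('0a9i3', 'vyuvyuZa'), ('0a9i3', 'vyuvyuww'), ('0a9i3', 'vyuvyuow')]

The pattern matches zero or more of a non-word character (non-capturing group); then the literal '0a9', then the literal 'i3' (captured); then the literal 'vyu' repeated 2 times, then exactly 2 of a word character (captured).
With 2 capturing groups, `findall` returns a 2-tuple per match.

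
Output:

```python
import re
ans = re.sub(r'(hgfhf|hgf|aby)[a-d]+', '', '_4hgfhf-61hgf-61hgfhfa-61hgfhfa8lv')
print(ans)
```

`sub` substitutes '' at each match site.

_4hgfhf-61hgf-61-618lv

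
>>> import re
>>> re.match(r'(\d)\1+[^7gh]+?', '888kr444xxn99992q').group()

'888k'

A backreference is literal: `\1` must see the identical characters the first group matched.
With `match`, the pattern is implicitly anchored at the beginning.
The match spans [0:4] → '888k'.
Captured: group 1 = '8'.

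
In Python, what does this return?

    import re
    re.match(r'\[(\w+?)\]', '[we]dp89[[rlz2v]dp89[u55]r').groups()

`match` is anchored at position 0; if the pattern doesn't fit there, it returns None.
The match spans [0:4] → '[we]'.
Captured: group 1 = 'we'.

('we',)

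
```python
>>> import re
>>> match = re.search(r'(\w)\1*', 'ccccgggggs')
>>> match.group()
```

`\1` is not a pattern — it's the concrete string captured by group 1, re-applied verbatim.
`search` walks the string left to right and returns the first match it finds.
The match spans [0:4] → 'cccc'.
Captured: group 1 = 'c'.

'cccc'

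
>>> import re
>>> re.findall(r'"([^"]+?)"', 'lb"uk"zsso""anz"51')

Scanning left to right: at [2:6] match '"uk"', group 1 = 'uk'; at [11:16] match '"anz"', group 1 = 'anz'.
With a single group, `findall` returns only what that group captured — 2 items.

['uk', 'anz']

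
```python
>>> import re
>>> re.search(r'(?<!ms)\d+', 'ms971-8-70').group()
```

A negative assertion filters positions out without eating any characters.
`re.search` scans for the first position where the pattern succeeds.
The match spans [3:5] → '71'.

'71'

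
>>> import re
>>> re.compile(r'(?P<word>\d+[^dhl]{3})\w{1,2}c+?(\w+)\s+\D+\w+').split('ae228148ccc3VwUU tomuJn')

['ae', '228148c', '3VwUU', '']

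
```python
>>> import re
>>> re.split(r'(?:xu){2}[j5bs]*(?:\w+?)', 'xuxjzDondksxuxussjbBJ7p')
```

['xuxjzDondks', 'J7p']

Pattern: the literal 'xu' repeated 2 times, then zero or more of one of [j5bs]; then one or more of a word character (lazy) (non-capturing group).
Matches to split on: at [11:20] → 'xuxussjbB'.
`split` removes every match and returns the 2 fragments in between.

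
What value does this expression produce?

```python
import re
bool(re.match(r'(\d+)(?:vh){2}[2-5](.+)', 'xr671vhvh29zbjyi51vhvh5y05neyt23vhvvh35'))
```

False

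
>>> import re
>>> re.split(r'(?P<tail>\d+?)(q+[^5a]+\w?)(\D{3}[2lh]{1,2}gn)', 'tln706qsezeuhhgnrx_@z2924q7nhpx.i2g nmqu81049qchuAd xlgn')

Pattern: one or more of a digit (lazy) (captured as 'tail'); then one or more of a literal 'q', then one or more of any character except [5a], then optionally a word character (captured); then exactly 3 of a non-digit, then 1 to 2 of one of [2lh], then the literal 'gn' (captured).
With a capturing group present, the delimiter's captured portion is kept in the result list.

['tln', '706', 'qsezeuhhgnrx_@z2924q7nhpx.i2g nmqu81049qchuA', 'd xlgn', '']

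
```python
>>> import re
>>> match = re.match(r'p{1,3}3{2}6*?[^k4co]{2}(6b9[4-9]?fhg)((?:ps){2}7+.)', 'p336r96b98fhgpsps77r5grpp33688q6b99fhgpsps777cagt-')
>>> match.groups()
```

('6b98fhg', 'psps77r')

The match spans [0:20] → 'p336r96b98fhgpsps77r'.
Captured: group 1 = '6b98fhg', group 2 = 'psps77r'.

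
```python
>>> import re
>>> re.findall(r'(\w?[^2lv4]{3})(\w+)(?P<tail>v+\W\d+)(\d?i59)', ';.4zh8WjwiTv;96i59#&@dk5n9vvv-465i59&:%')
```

Pattern: optionally a word character, then exactly 3 of any character except [2lv4] (captured); then one or more of a word character (captured); then one or more of a literal 'v', then a non-word character, then one or more of a digit (captured as 'tail'); then optionally a digit, then the literal 'i59' (captured).
Walking the string: at [2:18] match '4zh8WjwiTv;96i59', groups = ('4zh8', 'WjwiT', 'v;96', 'i59'); at [18:36] match '#&@dk5n9vvv-465i59', groups = ('#&@', 'dk5n9vv', 'v-465', 'i59').
With 4 capturing groups, `findall` returns a 4-tuple per match.

[('4zh8', 'WjwiT', 'v;96', 'i59'), ('#&@', 'dk5n9vv', 'v-465', 'i59')]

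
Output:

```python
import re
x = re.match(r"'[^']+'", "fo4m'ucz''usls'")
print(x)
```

With `match`, the pattern is implicitly anchored at the beginning.
Here the pattern fails at index 0, so the call returns None.

None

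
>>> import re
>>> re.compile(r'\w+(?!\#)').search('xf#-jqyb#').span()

The negative lookahead/lookbehind blocks any match where the forbidden context is present.
`re.search` scans for the first position where the pattern succeeds.
The match spans [0:1] → 'x'.

(0, 1)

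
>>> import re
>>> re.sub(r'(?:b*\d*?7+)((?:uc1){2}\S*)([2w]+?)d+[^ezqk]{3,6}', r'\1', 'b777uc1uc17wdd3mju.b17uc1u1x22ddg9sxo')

This matches zero or more of a literal 'b', then zero or more of a digit (lazy), then one or more of the literal '7' (non-capturing group); then the literal 'uc1' repeated 2 times, then zero or more of a non-whitespace character (captured); then one or more of one of [2w] (lazy) (captured); then one or more of a literal 'd', then 3 to 6 of any character except [ezqk].
Matches: at [0:37] → 'b777uc1uc17wdd3mju.b17uc1u1x22ddg9sxo'.
The replacement refers to a captured group, so each match is rewritten using its own captured text.

'uc1uc17wdd3mju.b17uc1u1x2'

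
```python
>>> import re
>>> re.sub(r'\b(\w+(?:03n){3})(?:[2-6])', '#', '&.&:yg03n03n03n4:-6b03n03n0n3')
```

'&.&:#:-6b03n03n0n3'

This matches a word boundary (`\b`, zero-width); then one or more of a word character, then the literal '03n' repeated 3 times (captured); then a character in [2-6] (non-capturing group).
Matches: at [4:16] → 'yg03n03n03n4'.
Each match is replaced by '#'.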